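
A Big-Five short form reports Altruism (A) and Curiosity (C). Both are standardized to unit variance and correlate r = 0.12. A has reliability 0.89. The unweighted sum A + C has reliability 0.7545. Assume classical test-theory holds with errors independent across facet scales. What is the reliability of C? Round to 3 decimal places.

Var(A+C) = 2 + 2·0.12 = 2.240.
True-score variance = ρ_A + ρ_C + 2·0.12, so 0.7545 = (0.89 + ρ_C + 0.24) / 2.240.
ρ_C = 0.7545·2.240 − 0.89 − 0.24 = 0.560.

0.560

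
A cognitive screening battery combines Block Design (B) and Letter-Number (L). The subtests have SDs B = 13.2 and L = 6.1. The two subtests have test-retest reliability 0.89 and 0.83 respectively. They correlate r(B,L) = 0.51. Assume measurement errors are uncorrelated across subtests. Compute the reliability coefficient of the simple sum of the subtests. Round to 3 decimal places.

0.913

Var(B+L) = 13.2² + 6.1² + 2·[13.2·6.1·0.51] = 211.45 + 82.1304 = 293.58.
Under uncorrelated errors the observed covariances equal the true-score covariances, so only the own-variance terms attenuate.
True-score variance = [13.2²·0.89 + 6.1²·0.83] + 82.1304 = 185.958 + 82.1304 = 268.088.
Reliability = 268.088 / 293.58 = 0.913.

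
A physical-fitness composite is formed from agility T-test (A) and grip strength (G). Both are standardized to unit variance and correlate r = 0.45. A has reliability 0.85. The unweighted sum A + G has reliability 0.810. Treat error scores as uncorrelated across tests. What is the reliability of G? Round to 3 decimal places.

0.599

Var(A+G) = 2 + 2·0.45 = 2.900.
True-score variance = ρ_A + ρ_G + 2·0.45, so 0.810 = (0.85 + ρ_G + 0.90) / 2.900.
ρ_G = 0.810·2.900 − 0.85 − 0.90 = 0.599.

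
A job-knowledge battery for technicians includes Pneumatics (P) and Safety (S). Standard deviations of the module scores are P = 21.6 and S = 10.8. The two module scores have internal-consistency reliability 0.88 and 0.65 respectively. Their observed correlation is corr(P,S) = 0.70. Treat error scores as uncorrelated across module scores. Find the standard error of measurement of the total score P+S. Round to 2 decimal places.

9.84

Var(total) = 583.2 + 326.592 = 909.792.
True-score variance = 486.389 + 326.592 = 812.981, so reliability = 0.8936.
Error variance = 909.792 − 812.981 = 96.8112; SEM = √96.8112 = 9.84.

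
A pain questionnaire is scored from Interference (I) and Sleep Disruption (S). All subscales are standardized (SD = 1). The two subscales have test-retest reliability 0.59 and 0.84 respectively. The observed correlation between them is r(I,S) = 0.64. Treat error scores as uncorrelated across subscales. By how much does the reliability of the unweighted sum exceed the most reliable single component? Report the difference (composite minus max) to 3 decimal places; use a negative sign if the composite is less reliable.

Var(sum) = 2 + 1.28 = 3.28; true-score variance = 1.43 + 1.28 = 2.71; composite reliability = 0.8262.
Max component reliability = 0.8400.
Difference = 0.8262 − 0.8400 = -0.014.

-0.014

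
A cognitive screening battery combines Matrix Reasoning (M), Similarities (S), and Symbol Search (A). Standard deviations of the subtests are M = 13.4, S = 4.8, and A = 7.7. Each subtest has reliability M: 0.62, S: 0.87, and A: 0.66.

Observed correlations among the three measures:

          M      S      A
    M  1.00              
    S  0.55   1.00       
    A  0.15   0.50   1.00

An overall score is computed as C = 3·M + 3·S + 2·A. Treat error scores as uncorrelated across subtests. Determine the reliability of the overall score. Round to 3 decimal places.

Var(C) = 3²·13.4² + 3²·4.8² + 2²·7.7² + 2·[9·13.4·4.8·0.55 + 6·13.4·7.7·0.15 + 6·4.8·7.7·0.50] = 2060.56 + 1044.25 = 3104.81.
With uncorrelated errors the cross-covariances are all true-score covariance, so they carry over unchanged; only the diagonal terms shrink to ρᵢσᵢ².
True-score variance = [3²·13.4²·0.62 + 3²·4.8²·0.87 + 2²·7.7²·0.66] + 1044.25 = 1338.87 + 1044.25 = 2383.13.
Reliability = 2383.13 / 3104.81 = 0.768.

0.768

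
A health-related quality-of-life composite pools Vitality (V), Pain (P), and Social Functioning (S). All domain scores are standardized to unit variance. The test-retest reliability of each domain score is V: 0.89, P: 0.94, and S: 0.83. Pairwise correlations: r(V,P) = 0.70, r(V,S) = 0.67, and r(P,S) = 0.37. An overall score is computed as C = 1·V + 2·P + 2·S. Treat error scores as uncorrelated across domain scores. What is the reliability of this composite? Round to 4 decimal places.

Var(C) = 1 + 2² + 2² + 2·[2·0.70 + 2·0.67 + 4·0.37] = 9 + 8.44 = 17.44.
Because errors are independent across components, Cov(Tᵢ,Tⱼ) = Cov(Xᵢ,Xⱼ); the off-diagonal part of the true-score variance is the same as above.
True-score variance = [0.89 + 2²·0.94 + 2²·0.83] + 8.44 = 7.97 + 8.44 = 16.41.
Reliability = 16.41 / 17.44 = 0.9409.

0.9409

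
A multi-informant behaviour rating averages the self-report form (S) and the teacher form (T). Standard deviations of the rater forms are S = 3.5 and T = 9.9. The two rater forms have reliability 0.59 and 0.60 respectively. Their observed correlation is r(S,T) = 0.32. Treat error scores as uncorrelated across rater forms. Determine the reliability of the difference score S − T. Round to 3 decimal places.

Var(S−T) = 3.5² + 9.9² − 2·3.5·9.9·0.32 = 110.26 − 22.176 = 88.084.
With uncorrelated errors the cross-covariances are all true-score covariance, so they carry over unchanged; only the diagonal terms shrink to ρᵢσᵢ².
True-score variance = [3.5²·0.59 + 9.9²·0.60] − 22.176 = 66.0335 − 22.176 = 43.8575.
Reliability = 43.8575 / 88.084 = 0.498.

0.498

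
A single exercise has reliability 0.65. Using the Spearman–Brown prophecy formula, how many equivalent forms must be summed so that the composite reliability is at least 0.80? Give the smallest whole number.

3

k ≥ ρ*(1−ρ₁)/(ρ₁(1−ρ*)) = 0.80·0.35 / (0.65·0.20) = 2.154.
Smallest integer k = 3.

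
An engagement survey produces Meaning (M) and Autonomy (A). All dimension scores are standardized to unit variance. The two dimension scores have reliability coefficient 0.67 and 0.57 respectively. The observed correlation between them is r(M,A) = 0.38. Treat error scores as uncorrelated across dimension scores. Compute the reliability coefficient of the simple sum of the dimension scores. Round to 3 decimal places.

Var(M+A) = 2 + 2·[0.38] = 2 + 0.76 = 2.76.
Under uncorrelated errors the observed covariances equal the true-score covariances, so only the own-variance terms attenuate.
True-score variance = [0.67 + 0.57] + 0.76 = 1.24 + 0.76 = 2.
Reliability = 2 / 2.76 = 0.725.

0.725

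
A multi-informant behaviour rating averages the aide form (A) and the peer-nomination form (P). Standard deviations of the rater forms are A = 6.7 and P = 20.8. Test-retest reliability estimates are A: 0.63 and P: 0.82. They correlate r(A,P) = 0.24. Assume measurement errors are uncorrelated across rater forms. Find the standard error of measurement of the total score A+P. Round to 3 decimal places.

Var(total) = 477.53 + 66.8928 = 544.423.
True-score variance = 383.046 + 66.8928 = 449.938, so reliability = 0.8265.
Error variance = 544.423 − 449.938 = 94.4845; SEM = √94.4845 = 9.720.

9.720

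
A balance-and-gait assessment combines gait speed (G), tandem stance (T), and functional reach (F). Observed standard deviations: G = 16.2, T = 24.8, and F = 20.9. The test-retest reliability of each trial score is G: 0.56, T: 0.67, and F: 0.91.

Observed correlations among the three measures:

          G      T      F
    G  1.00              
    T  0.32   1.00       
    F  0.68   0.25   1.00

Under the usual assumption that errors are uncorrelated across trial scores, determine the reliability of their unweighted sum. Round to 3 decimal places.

0.844

Var(G+T+F) = 16.2² + 24.8² + 20.9² + 2·[16.2·24.8·0.32 + 16.2·20.9·0.68 + 24.8·20.9·0.25] = 1314.29 + 976.755 = 2291.05.
With uncorrelated errors the cross-covariances are all true-score covariance, so they carry over unchanged; only the diagonal terms shrink to ρᵢσᵢ².
True-score variance = [16.2²·0.56 + 24.8²·0.67 + 20.9²·0.91] + 976.755 = 956.54 + 976.755 = 1933.3.
Reliability = 1933.3 / 2291.05 = 0.844.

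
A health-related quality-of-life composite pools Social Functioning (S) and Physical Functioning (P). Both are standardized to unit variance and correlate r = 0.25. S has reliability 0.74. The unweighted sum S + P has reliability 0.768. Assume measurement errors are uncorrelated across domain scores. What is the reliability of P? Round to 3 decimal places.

0.680

Var(S+P) = 2 + 2·0.25 = 2.500.
True-score variance = ρ_S + ρ_P + 2·0.25, so 0.768 = (0.74 + ρ_P + 0.50) / 2.500.
ρ_P = 0.768·2.500 − 0.74 − 0.50 = 0.680.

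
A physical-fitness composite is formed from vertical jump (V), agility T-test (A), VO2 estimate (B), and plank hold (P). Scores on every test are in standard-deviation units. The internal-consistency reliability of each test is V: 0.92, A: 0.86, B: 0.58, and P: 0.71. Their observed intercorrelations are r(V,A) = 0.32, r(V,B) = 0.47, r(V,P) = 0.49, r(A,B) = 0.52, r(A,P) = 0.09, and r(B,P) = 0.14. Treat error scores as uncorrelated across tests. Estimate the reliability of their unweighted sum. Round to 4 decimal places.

0.8846

Var(V+A+B+P) = 4 + 2·[0.32 + 0.47 + 0.49 + 0.52 + 0.09 + 0.14] = 4 + 4.06 = 8.06.
Under uncorrelated errors the observed covariances equal the true-score covariances, so only the own-variance terms attenuate.
True-score variance = [0.92 + 0.86 + 0.58 + 0.71] + 4.06 = 3.07 + 4.06 = 7.13.
Reliability = 7.13 / 8.06 = 0.8846.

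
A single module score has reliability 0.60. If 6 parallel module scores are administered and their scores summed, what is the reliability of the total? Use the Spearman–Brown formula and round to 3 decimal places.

ρ_k = kρ / (1 + (k−1)ρ) = 6·0.60 / (1 + 5·0.60) = 3.600 / 4.000 = 0.900.

0.900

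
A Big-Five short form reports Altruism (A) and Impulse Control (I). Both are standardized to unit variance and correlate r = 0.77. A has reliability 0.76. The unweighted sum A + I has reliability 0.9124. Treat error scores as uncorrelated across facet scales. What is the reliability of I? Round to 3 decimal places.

Var(A+I) = 2 + 2·0.77 = 3.540.
True-score variance = ρ_A + ρ_I + 2·0.77, so 0.9124 = (0.76 + ρ_I + 1.54) / 3.540.
ρ_I = 0.9124·3.540 − 0.76 − 1.54 = 0.930.

0.930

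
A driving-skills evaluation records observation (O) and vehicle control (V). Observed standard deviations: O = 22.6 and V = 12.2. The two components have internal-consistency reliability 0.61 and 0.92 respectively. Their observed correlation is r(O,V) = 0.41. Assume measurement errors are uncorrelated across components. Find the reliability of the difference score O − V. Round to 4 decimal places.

Var(O−V) = 22.6² + 12.2² − 2·22.6·12.2·0.41 = 659.6 − 226.09 = 433.51.
With uncorrelated errors the cross-covariances are all true-score covariance, so they carry over unchanged; only the diagonal terms shrink to ρᵢσᵢ².
True-score variance = [22.6²·0.61 + 12.2²·0.92] − 226.09 = 448.496 − 226.09 = 222.406.
Reliability = 222.406 / 433.51 = 0.5130.

0.5130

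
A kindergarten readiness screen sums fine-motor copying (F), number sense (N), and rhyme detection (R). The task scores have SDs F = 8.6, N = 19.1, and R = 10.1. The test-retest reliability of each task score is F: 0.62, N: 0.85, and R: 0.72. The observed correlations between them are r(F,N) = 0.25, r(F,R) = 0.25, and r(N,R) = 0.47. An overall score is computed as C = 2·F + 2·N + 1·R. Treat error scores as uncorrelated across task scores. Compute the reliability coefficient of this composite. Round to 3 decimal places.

0.863

Var(C) = 2²·8.6² + 2²·19.1² + 10.1² + 2·[4·8.6·19.1·0.25 + 2·8.6·10.1·0.25 + 2·19.1·10.1·0.47] = 1857.09 + 778.051 = 2635.14.
Because errors are independent across components, Cov(Tᵢ,Tⱼ) = Cov(Xᵢ,Xⱼ); the off-diagonal part of the true-score variance is the same as above.
True-score variance = [2²·8.6²·0.62 + 2²·19.1²·0.85 + 10.1²·0.72] + 778.051 = 1497.22 + 778.051 = 2275.27.
Reliability = 2275.27 / 2635.14 = 0.863.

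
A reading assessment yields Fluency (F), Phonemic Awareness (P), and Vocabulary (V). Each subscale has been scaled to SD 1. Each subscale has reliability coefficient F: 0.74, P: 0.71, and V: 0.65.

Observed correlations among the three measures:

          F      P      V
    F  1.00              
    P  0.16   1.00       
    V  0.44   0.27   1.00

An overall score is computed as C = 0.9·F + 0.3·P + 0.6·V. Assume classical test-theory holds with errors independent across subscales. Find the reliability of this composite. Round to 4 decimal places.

Var(C) = 0.9² + 0.3² + 0.6² + 2·[0.27·0.16 + 0.54·0.44 + 0.18·0.27] = 1.26 + 0.6588 = 1.9188.
Because errors are independent across components, Cov(Tᵢ,Tⱼ) = Cov(Xᵢ,Xⱼ); the off-diagonal part of the true-score variance is the same as above.
True-score variance = [0.9²·0.74 + 0.3²·0.71 + 0.6²·0.65] + 0.6588 = 0.8973 + 0.6588 = 1.5561.
Reliability = 1.5561 / 1.9188 = 0.8110.

0.8110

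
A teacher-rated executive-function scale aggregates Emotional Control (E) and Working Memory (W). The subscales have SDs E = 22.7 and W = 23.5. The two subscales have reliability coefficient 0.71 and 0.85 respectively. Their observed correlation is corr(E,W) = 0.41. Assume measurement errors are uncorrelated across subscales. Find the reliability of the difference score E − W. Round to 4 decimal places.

0.6314

Var(E−W) = 22.7² + 23.5² − 2·22.7·23.5·0.41 = 1067.54 − 437.429 = 630.111.
With uncorrelated errors the cross-covariances are all true-score covariance, so they carry over unchanged; only the diagonal terms shrink to ρᵢσᵢ².
True-score variance = [22.7²·0.71 + 23.5²·0.85] − 437.429 = 835.268 − 437.429 = 397.839.
Reliability = 397.839 / 630.111 = 0.6314.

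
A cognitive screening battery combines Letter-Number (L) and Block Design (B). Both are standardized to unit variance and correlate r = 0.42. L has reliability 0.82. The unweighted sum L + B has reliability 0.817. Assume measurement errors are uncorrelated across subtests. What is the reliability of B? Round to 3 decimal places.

0.660

Var(L+B) = 2 + 2·0.42 = 2.840.
True-score variance = ρ_L + ρ_B + 2·0.42, so 0.817 = (0.82 + ρ_B + 0.84) / 2.840.
ρ_B = 0.817·2.840 − 0.82 − 0.84 = 0.660.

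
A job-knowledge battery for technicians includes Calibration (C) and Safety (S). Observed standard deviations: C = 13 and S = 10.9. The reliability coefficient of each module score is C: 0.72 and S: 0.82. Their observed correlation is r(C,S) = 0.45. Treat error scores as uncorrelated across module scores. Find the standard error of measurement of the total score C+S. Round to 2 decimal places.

8.29

Var(total) = 287.81 + 127.53 = 415.34.
True-score variance = 219.104 + 127.53 = 346.634, so reliability = 0.8346.
Error variance = 415.34 − 346.634 = 68.7058; SEM = √68.7058 = 8.29.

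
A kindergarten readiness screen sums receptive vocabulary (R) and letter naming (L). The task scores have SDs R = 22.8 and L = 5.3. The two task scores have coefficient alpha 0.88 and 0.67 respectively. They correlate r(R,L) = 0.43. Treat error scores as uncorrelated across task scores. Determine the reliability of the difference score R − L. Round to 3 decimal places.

Var(R−L) = 22.8² + 5.3² − 2·22.8·5.3·0.43 = 547.93 − 103.922 = 444.008.
Because errors are independent across components, Cov(Tᵢ,Tⱼ) = Cov(Xᵢ,Xⱼ); the off-diagonal part of the true-score variance is the same as above.
True-score variance = [22.8²·0.88 + 5.3²·0.67] − 103.922 = 476.279 − 103.922 = 372.357.
Reliability = 372.357 / 444.008 = 0.839.

0.839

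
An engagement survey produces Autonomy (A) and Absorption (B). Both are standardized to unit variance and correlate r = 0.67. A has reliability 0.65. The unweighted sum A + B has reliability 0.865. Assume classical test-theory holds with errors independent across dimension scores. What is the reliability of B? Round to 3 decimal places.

Var(A+B) = 2 + 2·0.67 = 3.340.
True-score variance = ρ_A + ρ_B + 2·0.67, so 0.865 = (0.65 + ρ_B + 1.34) / 3.340.
ρ_B = 0.865·3.340 − 0.65 − 1.34 = 0.899.

0.899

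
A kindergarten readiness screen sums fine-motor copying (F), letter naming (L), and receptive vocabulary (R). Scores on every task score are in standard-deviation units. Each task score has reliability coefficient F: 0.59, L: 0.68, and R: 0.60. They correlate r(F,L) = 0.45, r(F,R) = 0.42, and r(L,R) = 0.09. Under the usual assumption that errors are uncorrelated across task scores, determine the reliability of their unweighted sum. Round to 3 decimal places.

0.770

Var(F+L+R) = 3 + 2·[0.45 + 0.42 + 0.09] = 3 + 1.92 = 4.92.
With uncorrelated errors the cross-covariances are all true-score covariance, so they carry over unchanged; only the diagonal terms shrink to ρᵢσᵢ².
True-score variance = [0.59 + 0.68 + 0.60] + 1.92 = 1.87 + 1.92 = 3.79.
Reliability = 3.79 / 4.92 = 0.770.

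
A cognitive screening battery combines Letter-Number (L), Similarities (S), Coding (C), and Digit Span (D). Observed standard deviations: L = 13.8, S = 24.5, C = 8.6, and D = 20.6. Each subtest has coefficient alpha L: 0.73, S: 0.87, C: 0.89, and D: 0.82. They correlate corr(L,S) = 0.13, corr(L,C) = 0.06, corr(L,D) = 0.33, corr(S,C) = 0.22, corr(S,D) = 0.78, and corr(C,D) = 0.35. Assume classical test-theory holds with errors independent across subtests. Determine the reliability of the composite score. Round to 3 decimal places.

Var(L+S+C+D) = 13.8² + 24.5² + 8.6² + 20.6² + 2·[13.8·24.5·0.13 + 13.8·8.6·0.06 + 13.8·20.6·0.33 + 24.5·8.6·0.22 + 24.5·20.6·0.78 + 8.6·20.6·0.35] = 1289.01 + 1293.82 = 2582.83.
Because errors are independent across components, Cov(Tᵢ,Tⱼ) = Cov(Xᵢ,Xⱼ); the off-diagonal part of the true-score variance is the same as above.
True-score variance = [13.8²·0.73 + 24.5²·0.87 + 8.6²·0.89 + 20.6²·0.82] + 1293.82 = 1075.04 + 1293.82 = 2368.86.
Reliability = 2368.86 / 2582.83 = 0.917.

0.917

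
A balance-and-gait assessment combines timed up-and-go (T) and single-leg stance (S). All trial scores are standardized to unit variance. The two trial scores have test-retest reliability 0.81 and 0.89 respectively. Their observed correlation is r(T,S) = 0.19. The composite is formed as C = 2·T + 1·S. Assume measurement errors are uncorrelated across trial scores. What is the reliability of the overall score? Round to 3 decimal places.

Var(C) = 2² + 1 + 2·[2·0.19] = 5 + 0.76 = 5.76.
Because errors are independent across components, Cov(Tᵢ,Tⱼ) = Cov(Xᵢ,Xⱼ); the off-diagonal part of the true-score variance is the same as above.
True-score variance = [2²·0.81 + 0.89] + 0.76 = 4.13 + 0.76 = 4.89.
Reliability = 4.89 / 5.76 = 0.849.

0.849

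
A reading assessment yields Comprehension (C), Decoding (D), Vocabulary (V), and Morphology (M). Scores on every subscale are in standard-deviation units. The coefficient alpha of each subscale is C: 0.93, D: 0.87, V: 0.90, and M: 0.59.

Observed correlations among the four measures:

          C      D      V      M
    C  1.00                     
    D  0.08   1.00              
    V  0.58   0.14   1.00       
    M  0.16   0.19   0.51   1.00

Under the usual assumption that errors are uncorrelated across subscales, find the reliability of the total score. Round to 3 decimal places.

0.903

Var(C+D+V+M) = 4 + 2·[0.08 + 0.58 + 0.16 + 0.14 + 0.19 + 0.51] = 4 + 3.32 = 7.32.
Under uncorrelated errors the observed covariances equal the true-score covariances, so only the own-variance terms attenuate.
True-score variance = [0.93 + 0.87 + 0.90 + 0.59] + 3.32 = 3.29 + 3.32 = 6.61.
Reliability = 6.61 / 7.32 = 0.903.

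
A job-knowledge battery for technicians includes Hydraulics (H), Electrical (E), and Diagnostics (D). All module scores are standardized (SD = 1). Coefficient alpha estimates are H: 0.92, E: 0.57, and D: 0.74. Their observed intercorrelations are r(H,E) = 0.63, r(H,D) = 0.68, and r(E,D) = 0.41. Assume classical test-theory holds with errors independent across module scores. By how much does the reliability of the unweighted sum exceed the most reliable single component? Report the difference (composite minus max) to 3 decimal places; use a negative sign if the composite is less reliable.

-0.040

Var(sum) = 3 + 3.44 = 6.44; true-score variance = 2.23 + 3.44 = 5.67; composite reliability = 0.8804.
Max component reliability = 0.9200.
Difference = 0.8804 − 0.9200 = -0.040.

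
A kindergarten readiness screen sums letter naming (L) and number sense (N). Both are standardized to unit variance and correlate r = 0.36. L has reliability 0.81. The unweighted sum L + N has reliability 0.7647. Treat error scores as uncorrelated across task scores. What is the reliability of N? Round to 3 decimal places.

0.550

Var(L+N) = 2 + 2·0.36 = 2.720.
True-score variance = ρ_L + ρ_N + 2·0.36, so 0.7647 = (0.81 + ρ_N + 0.72) / 2.720.
ρ_N = 0.7647·2.720 − 0.81 − 0.72 = 0.550.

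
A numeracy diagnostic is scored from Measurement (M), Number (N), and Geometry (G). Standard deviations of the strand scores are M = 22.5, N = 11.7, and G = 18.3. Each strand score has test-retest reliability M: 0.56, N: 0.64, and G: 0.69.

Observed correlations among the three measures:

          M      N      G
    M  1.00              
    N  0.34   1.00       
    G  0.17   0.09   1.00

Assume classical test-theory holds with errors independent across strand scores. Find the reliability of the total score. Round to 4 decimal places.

Var(M+N+G) = 22.5² + 11.7² + 18.3² + 2·[22.5·11.7·0.34 + 22.5·18.3·0.17 + 11.7·18.3·0.09] = 978.03 + 357.545 = 1335.57.
With uncorrelated errors the cross-covariances are all true-score covariance, so they carry over unchanged; only the diagonal terms shrink to ρᵢσᵢ².
True-score variance = [22.5²·0.56 + 11.7²·0.64 + 18.3²·0.69] + 357.545 = 602.184 + 357.545 = 959.729.
Reliability = 959.729 / 1335.57 = 0.7186.

0.7186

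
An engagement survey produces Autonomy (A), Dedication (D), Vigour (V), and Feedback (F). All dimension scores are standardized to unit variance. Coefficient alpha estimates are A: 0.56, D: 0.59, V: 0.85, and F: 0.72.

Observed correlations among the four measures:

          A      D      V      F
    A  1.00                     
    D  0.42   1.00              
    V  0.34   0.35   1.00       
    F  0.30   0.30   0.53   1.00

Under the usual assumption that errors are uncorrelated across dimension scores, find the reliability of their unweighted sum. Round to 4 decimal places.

0.8491

Var(A+D+V+F) = 4 + 2·[0.42 + 0.34 + 0.30 + 0.35 + 0.30 + 0.53] = 4 + 4.48 = 8.48.
Under uncorrelated errors the observed covariances equal the true-score covariances, so only the own-variance terms attenuate.
True-score variance = [0.56 + 0.59 + 0.85 + 0.72] + 4.48 = 2.72 + 4.48 = 7.2.
Reliability = 7.2 / 8.48 = 0.8491.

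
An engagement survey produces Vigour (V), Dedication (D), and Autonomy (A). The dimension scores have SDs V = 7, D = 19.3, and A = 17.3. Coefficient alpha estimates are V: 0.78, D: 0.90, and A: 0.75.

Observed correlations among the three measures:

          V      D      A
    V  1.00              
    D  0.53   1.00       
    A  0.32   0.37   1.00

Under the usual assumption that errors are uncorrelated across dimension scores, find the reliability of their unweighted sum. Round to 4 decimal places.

0.8966

Var(V+D+A) = 7² + 19.3² + 17.3² + 2·[7·19.3·0.53 + 7·17.3·0.32 + 19.3·17.3·0.37] = 720.78 + 467.789 = 1188.57.
Because errors are independent across components, Cov(Tᵢ,Tⱼ) = Cov(Xᵢ,Xⱼ); the off-diagonal part of the true-score variance is the same as above.
True-score variance = [7²·0.78 + 19.3²·0.90 + 17.3²·0.75] + 467.789 = 597.929 + 467.789 = 1065.72.
Reliability = 1065.72 / 1188.57 = 0.8966.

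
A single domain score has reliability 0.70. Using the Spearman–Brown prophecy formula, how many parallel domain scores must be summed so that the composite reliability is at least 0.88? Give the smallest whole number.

4

k ≥ ρ*(1−ρ₁)/(ρ₁(1−ρ*)) = 0.88·0.30 / (0.70·0.12) = 3.143.
Smallest integer k = 4.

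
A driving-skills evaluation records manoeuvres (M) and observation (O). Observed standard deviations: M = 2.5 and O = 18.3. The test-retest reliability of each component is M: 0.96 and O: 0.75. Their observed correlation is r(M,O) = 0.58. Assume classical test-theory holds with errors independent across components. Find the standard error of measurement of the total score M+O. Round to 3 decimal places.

Var(total) = 341.14 + 53.07 = 394.21.
True-score variance = 257.168 + 53.07 = 310.238, so reliability = 0.7870.
Error variance = 394.21 − 310.238 = 83.9725; SEM = √83.9725 = 9.164.

9.164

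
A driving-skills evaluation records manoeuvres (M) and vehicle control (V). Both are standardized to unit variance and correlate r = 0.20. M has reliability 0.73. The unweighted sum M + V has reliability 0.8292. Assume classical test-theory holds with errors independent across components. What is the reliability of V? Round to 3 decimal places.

0.860

Var(M+V) = 2 + 2·0.20 = 2.400.
True-score variance = ρ_M + ρ_V + 2·0.20, so 0.8292 = (0.73 + ρ_V + 0.40) / 2.400.
ρ_V = 0.8292·2.400 − 0.73 − 0.40 = 0.860.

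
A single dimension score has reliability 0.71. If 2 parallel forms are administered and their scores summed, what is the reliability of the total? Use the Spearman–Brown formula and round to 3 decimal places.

ρ_k = kρ / (1 + (k−1)ρ) = 2·0.71 / (1 + 1·0.71) = 1.420 / 1.710 = 0.830.

0.830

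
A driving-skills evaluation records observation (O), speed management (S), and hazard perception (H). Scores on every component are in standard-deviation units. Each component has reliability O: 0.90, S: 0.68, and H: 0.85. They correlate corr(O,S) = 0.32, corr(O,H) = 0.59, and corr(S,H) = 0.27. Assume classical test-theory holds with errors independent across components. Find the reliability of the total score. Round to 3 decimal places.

Var(O+S+H) = 3 + 2·[0.32 + 0.59 + 0.27] = 3 + 2.36 = 5.36.
With uncorrelated errors the cross-covariances are all true-score covariance, so they carry over unchanged; only the diagonal terms shrink to ρᵢσᵢ².
True-score variance = [0.90 + 0.68 + 0.85] + 2.36 = 2.43 + 2.36 = 4.79.
Reliability = 4.79 / 5.36 = 0.894.

0.894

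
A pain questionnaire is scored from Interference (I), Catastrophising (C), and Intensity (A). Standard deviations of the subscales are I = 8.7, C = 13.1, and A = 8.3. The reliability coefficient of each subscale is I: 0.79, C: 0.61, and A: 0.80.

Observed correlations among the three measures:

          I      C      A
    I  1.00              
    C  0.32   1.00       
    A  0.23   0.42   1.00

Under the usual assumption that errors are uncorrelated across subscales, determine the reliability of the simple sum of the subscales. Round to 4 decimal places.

0.8119

Var(I+C+A) = 8.7² + 13.1² + 8.3² + 2·[8.7·13.1·0.32 + 8.7·8.3·0.23 + 13.1·8.3·0.42] = 316.19 + 197.491 = 513.681.
Under uncorrelated errors the observed covariances equal the true-score covariances, so only the own-variance terms attenuate.
True-score variance = [8.7²·0.79 + 13.1²·0.61 + 8.3²·0.80] + 197.491 = 219.589 + 197.491 = 417.08.
Reliability = 417.08 / 513.681 = 0.8119.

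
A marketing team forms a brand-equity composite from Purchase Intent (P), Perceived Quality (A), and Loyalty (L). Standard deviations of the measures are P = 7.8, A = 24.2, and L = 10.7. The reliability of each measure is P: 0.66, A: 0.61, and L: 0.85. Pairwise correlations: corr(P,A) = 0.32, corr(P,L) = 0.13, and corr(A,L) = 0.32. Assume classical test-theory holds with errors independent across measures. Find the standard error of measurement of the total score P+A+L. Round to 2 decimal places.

Var(total) = 760.97 + 308.228 = 1069.2.
True-score variance = 494.711 + 308.228 = 802.939, so reliability = 0.7510.
Error variance = 1069.2 − 802.939 = 266.259; SEM = √266.259 = 16.32.

16.32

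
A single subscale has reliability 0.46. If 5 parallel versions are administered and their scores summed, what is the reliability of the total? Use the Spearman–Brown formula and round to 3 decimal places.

ρ_k = kρ / (1 + (k−1)ρ) = 5·0.46 / (1 + 4·0.46) = 2.300 / 2.840 = 0.810.

0.810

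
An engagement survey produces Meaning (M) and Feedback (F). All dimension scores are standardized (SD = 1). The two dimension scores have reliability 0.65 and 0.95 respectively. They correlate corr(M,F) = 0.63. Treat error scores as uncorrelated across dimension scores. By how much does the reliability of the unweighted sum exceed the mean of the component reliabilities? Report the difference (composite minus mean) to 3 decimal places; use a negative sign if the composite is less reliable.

0.077

Var(sum) = 2 + 1.26 = 3.26; true-score variance = 1.6 + 1.26 = 2.86; composite reliability = 0.8773.
Mean component reliability = 0.8000.
Difference = 0.8773 − 0.8000 = 0.077.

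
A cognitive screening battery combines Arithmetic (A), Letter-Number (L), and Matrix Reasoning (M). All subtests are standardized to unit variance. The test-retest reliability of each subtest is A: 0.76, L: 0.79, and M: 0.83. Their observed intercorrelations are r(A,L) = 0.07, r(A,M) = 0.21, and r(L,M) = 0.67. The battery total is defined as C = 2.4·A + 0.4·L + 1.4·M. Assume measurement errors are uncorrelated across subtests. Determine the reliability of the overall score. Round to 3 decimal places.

0.828

Var(C) = 2.4² + 0.4² + 1.4² + 2·[0.96·0.07 + 3.36·0.21 + 0.56·0.67] = 7.88 + 2.296 = 10.176.
With uncorrelated errors the cross-covariances are all true-score covariance, so they carry over unchanged; only the diagonal terms shrink to ρᵢσᵢ².
True-score variance = [2.4²·0.76 + 0.4²·0.79 + 1.4²·0.83] + 2.296 = 6.1308 + 2.296 = 8.4268.
Reliability = 8.4268 / 10.176 = 0.828.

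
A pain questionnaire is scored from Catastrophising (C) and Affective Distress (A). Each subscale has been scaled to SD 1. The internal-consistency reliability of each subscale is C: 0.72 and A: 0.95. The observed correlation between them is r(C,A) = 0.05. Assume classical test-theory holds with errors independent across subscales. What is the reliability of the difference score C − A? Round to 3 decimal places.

Var(C−A) = 1 + 1 − 2·0.05 = 2 − 0.1 = 1.9.
With uncorrelated errors the cross-covariances are all true-score covariance, so they carry over unchanged; only the diagonal terms shrink to ρᵢσᵢ².
True-score variance = [0.72 + 0.95] − 0.1 = 1.67 − 0.1 = 1.57.
Reliability = 1.57 / 1.9 = 0.826.

0.826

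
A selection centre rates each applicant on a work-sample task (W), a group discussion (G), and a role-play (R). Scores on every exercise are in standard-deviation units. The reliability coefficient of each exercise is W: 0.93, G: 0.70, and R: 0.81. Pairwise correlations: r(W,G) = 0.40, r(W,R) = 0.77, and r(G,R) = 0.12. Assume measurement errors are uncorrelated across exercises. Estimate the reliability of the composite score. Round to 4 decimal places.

0.8996

Var(W+G+R) = 3 + 2·[0.40 + 0.77 + 0.12] = 3 + 2.58 = 5.58.
With uncorrelated errors the cross-covariances are all true-score covariance, so they carry over unchanged; only the diagonal terms shrink to ρᵢσᵢ².
True-score variance = [0.93 + 0.70 + 0.81] + 2.58 = 2.44 + 2.58 = 5.02.
Reliability = 5.02 / 5.58 = 0.8996.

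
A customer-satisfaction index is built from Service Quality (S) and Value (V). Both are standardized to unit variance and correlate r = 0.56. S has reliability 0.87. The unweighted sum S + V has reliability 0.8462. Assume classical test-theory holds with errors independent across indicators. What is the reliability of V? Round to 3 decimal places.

Var(S+V) = 2 + 2·0.56 = 3.120.
True-score variance = ρ_S + ρ_V + 2·0.56, so 0.8462 = (0.87 + ρ_V + 1.12) / 3.120.
ρ_V = 0.8462·3.120 − 0.87 − 1.12 = 0.650.

0.650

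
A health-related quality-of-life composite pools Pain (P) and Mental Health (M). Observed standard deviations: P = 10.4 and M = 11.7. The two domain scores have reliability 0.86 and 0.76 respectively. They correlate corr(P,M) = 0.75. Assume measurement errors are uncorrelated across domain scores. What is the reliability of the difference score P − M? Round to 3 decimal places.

0.232

Var(P−M) = 10.4² + 11.7² − 2·10.4·11.7·0.75 = 245.05 − 182.52 = 62.53.
Because errors are independent across components, Cov(Tᵢ,Tⱼ) = Cov(Xᵢ,Xⱼ); the off-diagonal part of the true-score variance is the same as above.
True-score variance = [10.4²·0.86 + 11.7²·0.76] − 182.52 = 197.054 − 182.52 = 14.534.
Reliability = 14.534 / 62.53 = 0.232.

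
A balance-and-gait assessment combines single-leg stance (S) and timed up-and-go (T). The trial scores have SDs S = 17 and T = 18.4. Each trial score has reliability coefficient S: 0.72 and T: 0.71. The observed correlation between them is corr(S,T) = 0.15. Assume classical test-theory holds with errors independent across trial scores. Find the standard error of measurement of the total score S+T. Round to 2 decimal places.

Var(total) = 627.56 + 93.84 = 721.4.
True-score variance = 448.458 + 93.84 = 542.298, so reliability = 0.7517.
Error variance = 721.4 − 542.298 = 179.102; SEM = √179.102 = 13.38.

13.38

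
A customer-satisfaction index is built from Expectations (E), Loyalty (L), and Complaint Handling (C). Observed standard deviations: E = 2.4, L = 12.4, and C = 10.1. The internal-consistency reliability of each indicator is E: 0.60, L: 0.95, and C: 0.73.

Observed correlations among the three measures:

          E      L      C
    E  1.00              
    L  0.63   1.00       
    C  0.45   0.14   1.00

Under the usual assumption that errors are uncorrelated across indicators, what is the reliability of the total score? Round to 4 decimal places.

0.8945

Var(E+L+C) = 2.4² + 12.4² + 10.1² + 2·[2.4·12.4·0.63 + 2.4·10.1·0.45 + 12.4·10.1·0.14] = 261.53 + 94.3808 = 355.911.
Because errors are independent across components, Cov(Tᵢ,Tⱼ) = Cov(Xᵢ,Xⱼ); the off-diagonal part of the true-score variance is the same as above.
True-score variance = [2.4²·0.60 + 12.4²·0.95 + 10.1²·0.73] + 94.3808 = 223.995 + 94.3808 = 318.376.
Reliability = 318.376 / 355.911 = 0.8945.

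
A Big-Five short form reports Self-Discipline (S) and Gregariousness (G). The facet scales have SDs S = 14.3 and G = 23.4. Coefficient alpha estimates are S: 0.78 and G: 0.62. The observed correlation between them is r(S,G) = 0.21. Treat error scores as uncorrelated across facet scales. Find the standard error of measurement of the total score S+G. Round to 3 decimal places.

Var(total) = 752.05 + 140.54 = 892.59.
True-score variance = 498.989 + 140.54 = 639.53, so reliability = 0.7165.
Error variance = 892.59 − 639.53 = 253.061; SEM = √253.061 = 15.908.

15.908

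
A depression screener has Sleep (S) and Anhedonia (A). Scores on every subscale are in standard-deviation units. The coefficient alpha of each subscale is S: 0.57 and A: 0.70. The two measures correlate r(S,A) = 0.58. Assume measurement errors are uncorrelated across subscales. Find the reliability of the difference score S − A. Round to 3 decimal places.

0.131

Var(S−A) = 1 + 1 − 2·0.58 = 2 − 1.16 = 0.84.
With uncorrelated errors the cross-covariances are all true-score covariance, so they carry over unchanged; only the diagonal terms shrink to ρᵢσᵢ².
True-score variance = [0.57 + 0.70] − 1.16 = 1.27 − 1.16 = 0.11.
Reliability = 0.11 / 0.84 = 0.131.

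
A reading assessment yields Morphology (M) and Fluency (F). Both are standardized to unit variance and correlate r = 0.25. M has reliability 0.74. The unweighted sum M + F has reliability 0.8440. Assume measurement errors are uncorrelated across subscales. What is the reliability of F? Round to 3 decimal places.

Var(M+F) = 2 + 2·0.25 = 2.500.
True-score variance = ρ_M + ρ_F + 2·0.25, so 0.8440 = (0.74 + ρ_F + 0.50) / 2.500.
ρ_F = 0.8440·2.500 − 0.74 − 0.50 = 0.870.

0.870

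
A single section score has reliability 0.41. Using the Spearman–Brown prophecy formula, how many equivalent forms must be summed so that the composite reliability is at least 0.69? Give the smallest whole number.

k ≥ ρ*(1−ρ₁)/(ρ₁(1−ρ*)) = 0.69·0.59 / (0.41·0.31) = 3.203.
Smallest integer k = 4.

4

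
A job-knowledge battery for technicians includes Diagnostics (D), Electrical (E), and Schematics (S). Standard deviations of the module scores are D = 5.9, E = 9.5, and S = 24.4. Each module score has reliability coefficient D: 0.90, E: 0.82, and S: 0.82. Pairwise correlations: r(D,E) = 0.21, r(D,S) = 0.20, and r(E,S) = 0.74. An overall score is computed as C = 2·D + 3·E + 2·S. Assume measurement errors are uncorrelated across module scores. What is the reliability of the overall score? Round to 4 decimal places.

Var(C) = 2²·5.9² + 3²·9.5² + 2²·24.4² + 2·[6·5.9·9.5·0.21 + 4·5.9·24.4·0.20 + 6·9.5·24.4·0.74] = 3332.93 + 2429.97 = 5762.9.
Because errors are independent across components, Cov(Tᵢ,Tⱼ) = Cov(Xᵢ,Xⱼ); the off-diagonal part of the true-score variance is the same as above.
True-score variance = [2²·5.9²·0.90 + 3²·9.5²·0.82 + 2²·24.4²·0.82] + 2429.97 = 2744.14 + 2429.97 = 5174.11.
Reliability = 5174.11 / 5762.9 = 0.8978.

0.8978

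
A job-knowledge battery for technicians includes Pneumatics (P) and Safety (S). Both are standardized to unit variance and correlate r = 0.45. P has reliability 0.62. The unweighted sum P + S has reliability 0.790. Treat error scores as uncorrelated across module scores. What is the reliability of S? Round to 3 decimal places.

Var(P+S) = 2 + 2·0.45 = 2.900.
True-score variance = ρ_P + ρ_S + 2·0.45, so 0.790 = (0.62 + ρ_S + 0.90) / 2.900.
ρ_S = 0.790·2.900 − 0.62 − 0.90 = 0.771.

0.771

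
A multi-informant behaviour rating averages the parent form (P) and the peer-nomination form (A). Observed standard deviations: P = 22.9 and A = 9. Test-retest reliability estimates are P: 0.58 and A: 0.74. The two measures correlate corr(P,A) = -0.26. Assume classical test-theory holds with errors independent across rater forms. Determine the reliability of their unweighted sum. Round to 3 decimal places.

0.516

Var(P+A) = 22.9² + 9² + 2·[22.9·9·(-0.26)] = 605.41 − 107.172 = 498.238.
With uncorrelated errors the cross-covariances are all true-score covariance, so they carry over unchanged; only the diagonal terms shrink to ρᵢσᵢ².
True-score variance = [22.9²·0.58 + 9²·0.74] − 107.172 = 364.098 − 107.172 = 256.926.
Reliability = 256.926 / 498.238 = 0.516.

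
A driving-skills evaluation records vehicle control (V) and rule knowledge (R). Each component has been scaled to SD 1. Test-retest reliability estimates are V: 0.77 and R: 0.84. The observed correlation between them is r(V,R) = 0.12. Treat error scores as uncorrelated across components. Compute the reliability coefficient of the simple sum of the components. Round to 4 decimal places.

0.8259

Var(V+R) = 2 + 2·[0.12] = 2 + 0.24 = 2.24.
With uncorrelated errors the cross-covariances are all true-score covariance, so they carry over unchanged; only the diagonal terms shrink to ρᵢσᵢ².
True-score variance = [0.77 + 0.84] + 0.24 = 1.61 + 0.24 = 1.85.
Reliability = 1.85 / 2.24 = 0.8259.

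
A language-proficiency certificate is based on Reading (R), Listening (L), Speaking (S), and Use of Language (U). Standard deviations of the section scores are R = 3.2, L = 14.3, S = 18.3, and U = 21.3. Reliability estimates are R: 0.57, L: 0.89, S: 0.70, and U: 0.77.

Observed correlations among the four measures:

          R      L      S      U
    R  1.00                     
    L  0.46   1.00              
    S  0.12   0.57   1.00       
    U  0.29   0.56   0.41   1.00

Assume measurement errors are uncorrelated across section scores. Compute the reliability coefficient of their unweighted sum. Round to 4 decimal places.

Var(R+L+S+U) = 3.2² + 14.3² + 18.3² + 21.3² + 2·[3.2·14.3·0.46 + 3.2·18.3·0.12 + 3.2·21.3·0.29 + 14.3·18.3·0.57 + 14.3·21.3·0.56 + 18.3·21.3·0.41] = 1003.31 + 1054.78 = 2058.09.
With uncorrelated errors the cross-covariances are all true-score covariance, so they carry over unchanged; only the diagonal terms shrink to ρᵢσᵢ².
True-score variance = [3.2²·0.57 + 14.3²·0.89 + 18.3²·0.70 + 21.3²·0.77] + 1054.78 = 771.597 + 1054.78 = 1826.38.
Reliability = 1826.38 / 2058.09 = 0.8874.

0.8874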